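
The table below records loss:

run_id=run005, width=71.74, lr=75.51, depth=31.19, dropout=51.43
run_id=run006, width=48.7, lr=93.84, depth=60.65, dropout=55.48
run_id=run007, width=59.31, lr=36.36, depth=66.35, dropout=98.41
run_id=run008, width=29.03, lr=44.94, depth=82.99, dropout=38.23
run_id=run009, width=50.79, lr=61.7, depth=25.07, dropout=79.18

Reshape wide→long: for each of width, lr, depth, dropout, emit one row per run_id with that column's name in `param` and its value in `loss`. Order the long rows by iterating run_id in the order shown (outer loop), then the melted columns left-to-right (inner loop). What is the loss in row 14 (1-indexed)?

20 rows total (5 × 4). Row 14: index ⌊(14-1)/4⌋ = 3 into run_id → run008; (14-1) mod 4 = 1 into the melted columns → lr.
So row 14 is (run008, lr, 44.94); loss = 44.94.

44.94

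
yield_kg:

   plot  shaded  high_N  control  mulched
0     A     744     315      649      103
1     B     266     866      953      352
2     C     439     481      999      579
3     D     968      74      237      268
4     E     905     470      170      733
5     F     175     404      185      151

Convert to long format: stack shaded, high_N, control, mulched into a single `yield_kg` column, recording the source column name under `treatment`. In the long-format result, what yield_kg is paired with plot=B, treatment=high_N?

866

Unpivoting turns each (plot, wide-column) pair into one long row.
The wide cell at row B, column high_N holds 866, so the long row (B, high_N) has yield_kg=866.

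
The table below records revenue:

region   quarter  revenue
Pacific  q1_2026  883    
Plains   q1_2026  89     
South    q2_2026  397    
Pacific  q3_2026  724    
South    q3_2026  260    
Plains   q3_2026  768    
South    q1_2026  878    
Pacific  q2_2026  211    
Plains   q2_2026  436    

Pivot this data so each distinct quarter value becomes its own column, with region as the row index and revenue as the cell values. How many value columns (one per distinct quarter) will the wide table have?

3

3 distinct quarter values: q1_2026, q2_2026, q3_2026.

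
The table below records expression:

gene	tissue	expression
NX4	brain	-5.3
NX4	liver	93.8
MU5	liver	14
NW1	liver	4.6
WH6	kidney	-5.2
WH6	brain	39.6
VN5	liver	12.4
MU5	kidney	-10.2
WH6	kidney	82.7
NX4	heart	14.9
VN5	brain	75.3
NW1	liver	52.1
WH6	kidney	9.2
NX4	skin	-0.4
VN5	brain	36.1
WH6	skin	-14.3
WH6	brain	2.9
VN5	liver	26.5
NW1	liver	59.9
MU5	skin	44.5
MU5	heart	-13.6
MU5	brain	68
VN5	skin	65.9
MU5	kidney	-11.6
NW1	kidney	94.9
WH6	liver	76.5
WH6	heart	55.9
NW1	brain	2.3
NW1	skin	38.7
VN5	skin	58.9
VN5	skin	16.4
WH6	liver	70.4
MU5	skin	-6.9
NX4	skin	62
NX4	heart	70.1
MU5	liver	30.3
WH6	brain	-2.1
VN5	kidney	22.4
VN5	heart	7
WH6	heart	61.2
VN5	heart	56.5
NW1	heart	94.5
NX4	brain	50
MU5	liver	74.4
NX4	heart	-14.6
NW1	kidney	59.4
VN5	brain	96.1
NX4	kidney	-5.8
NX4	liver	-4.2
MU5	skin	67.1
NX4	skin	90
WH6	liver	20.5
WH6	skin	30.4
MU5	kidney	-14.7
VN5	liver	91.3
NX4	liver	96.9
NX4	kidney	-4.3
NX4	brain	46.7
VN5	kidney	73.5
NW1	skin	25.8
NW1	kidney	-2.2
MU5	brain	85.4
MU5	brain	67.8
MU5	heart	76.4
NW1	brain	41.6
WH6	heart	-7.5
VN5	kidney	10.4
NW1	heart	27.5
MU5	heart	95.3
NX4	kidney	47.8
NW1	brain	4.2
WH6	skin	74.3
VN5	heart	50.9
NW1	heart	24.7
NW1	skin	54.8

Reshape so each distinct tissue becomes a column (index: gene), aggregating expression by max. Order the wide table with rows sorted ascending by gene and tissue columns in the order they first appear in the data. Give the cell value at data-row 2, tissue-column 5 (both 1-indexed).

54.8

With rows sorted ascending by gene, row 2 is gene=NW1. tissue columns in first-appearance order: brain, liver, kidney, heart, skin; column 5 is skin.
Long rows with gene=NW1, tissue=skin: max(38.7, 25.8, 54.8) = 54.8.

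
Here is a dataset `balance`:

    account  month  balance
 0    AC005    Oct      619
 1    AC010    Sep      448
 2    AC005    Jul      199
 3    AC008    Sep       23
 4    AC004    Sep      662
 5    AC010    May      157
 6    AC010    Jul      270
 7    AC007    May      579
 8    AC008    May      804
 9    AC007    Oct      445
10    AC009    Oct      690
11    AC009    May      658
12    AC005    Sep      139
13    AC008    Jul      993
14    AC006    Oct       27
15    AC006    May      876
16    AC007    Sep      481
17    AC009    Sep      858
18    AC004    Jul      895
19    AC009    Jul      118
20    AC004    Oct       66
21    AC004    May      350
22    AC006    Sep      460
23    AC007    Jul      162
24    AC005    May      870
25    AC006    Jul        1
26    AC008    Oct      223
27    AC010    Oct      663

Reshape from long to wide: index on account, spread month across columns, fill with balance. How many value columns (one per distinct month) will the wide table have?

4

4 distinct month values: Sep, May, Jul, Oct.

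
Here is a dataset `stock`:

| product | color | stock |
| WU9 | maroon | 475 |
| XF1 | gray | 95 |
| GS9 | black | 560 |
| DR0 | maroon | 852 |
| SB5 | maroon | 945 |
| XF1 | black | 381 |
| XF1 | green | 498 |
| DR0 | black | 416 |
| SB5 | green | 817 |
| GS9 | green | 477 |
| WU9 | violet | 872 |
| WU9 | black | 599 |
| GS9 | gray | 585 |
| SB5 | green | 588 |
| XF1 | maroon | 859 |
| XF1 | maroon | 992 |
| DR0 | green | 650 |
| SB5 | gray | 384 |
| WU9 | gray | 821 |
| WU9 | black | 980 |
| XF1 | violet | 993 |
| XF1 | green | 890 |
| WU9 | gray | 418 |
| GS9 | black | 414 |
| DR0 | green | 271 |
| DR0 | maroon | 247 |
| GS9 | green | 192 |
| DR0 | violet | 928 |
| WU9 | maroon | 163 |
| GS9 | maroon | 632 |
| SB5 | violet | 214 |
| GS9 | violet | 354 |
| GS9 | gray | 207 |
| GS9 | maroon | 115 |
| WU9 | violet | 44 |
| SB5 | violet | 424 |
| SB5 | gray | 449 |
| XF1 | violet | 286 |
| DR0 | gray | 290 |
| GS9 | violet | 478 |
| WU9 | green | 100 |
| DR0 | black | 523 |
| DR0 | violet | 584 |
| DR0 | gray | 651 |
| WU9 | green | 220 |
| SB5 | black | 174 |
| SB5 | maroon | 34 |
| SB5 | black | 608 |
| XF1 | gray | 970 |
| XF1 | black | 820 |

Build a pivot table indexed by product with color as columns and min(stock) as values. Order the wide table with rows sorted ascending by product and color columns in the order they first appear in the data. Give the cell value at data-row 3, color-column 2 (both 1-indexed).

With rows sorted ascending by product, row 3 is product=SB5. color columns in first-appearance order: maroon, gray, black, green, violet; column 2 is gray.
Long rows with product=SB5, color=gray: min(384, 449) = 384.

384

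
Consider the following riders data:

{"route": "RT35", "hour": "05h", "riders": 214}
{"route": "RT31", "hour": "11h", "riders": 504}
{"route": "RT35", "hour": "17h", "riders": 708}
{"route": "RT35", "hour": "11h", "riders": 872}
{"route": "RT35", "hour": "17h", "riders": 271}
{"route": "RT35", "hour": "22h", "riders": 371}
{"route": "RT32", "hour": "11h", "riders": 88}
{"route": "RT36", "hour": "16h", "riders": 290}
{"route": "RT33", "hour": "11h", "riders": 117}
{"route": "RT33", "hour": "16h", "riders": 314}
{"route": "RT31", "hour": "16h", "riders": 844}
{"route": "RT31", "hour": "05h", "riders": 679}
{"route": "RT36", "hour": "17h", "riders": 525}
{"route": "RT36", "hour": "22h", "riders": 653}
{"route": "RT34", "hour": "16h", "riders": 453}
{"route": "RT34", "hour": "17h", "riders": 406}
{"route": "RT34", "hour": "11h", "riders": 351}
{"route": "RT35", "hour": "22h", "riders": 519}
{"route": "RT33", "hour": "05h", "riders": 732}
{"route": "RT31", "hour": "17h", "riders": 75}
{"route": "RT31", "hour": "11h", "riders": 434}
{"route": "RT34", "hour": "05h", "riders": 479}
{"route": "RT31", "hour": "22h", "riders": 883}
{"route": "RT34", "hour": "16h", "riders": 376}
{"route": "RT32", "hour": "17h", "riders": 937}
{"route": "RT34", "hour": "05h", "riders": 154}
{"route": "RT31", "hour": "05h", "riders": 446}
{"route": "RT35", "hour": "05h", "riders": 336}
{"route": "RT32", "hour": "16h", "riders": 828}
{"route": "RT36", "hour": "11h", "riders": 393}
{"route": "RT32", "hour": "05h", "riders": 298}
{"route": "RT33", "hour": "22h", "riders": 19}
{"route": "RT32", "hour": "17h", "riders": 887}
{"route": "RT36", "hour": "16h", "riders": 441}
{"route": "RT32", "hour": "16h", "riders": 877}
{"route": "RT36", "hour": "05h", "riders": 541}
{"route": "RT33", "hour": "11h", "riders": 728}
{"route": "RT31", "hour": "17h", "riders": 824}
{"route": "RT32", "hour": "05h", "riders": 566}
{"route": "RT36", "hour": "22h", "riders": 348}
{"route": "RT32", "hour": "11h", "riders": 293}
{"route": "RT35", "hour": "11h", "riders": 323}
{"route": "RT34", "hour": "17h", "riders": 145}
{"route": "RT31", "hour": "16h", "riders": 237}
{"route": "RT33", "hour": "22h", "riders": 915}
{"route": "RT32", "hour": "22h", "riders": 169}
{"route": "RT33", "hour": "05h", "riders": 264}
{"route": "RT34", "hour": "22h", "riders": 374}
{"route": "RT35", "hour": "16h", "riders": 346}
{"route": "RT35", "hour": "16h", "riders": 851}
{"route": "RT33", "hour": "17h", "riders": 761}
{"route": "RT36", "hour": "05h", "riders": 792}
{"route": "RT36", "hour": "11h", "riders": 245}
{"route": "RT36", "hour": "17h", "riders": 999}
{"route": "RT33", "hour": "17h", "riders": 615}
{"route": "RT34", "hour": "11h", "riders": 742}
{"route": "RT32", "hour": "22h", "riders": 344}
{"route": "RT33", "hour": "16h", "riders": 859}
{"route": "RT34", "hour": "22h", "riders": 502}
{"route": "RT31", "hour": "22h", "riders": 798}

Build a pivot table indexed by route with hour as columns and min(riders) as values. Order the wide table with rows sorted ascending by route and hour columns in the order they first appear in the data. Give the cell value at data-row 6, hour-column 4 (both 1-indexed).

With rows sorted ascending by route, row 6 is route=RT36. hour columns in first-appearance order: 05h, 11h, 17h, 22h, 16h; column 4 is 22h.
Long rows with route=RT36, hour=22h: min(653, 348) = 348.

348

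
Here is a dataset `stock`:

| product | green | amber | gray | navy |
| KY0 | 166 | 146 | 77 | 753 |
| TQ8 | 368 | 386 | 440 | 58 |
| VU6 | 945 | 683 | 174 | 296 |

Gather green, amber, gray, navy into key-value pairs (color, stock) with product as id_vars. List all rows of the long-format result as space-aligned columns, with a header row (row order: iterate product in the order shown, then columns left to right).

Each (product, column) pair becomes one row: 3 × 4 = 12 rows.
For example, (KY0, green) → stock=166.

product  color  stock
KY0      green  166  
KY0      amber  146  
KY0      gray   77   
KY0      navy   753  
TQ8      green  368  
TQ8      amber  386  
TQ8      gray   440  
TQ8      navy   58   
VU6      green  945  
VU6      amber  683  
VU6      gray   174  
VU6      navy   296  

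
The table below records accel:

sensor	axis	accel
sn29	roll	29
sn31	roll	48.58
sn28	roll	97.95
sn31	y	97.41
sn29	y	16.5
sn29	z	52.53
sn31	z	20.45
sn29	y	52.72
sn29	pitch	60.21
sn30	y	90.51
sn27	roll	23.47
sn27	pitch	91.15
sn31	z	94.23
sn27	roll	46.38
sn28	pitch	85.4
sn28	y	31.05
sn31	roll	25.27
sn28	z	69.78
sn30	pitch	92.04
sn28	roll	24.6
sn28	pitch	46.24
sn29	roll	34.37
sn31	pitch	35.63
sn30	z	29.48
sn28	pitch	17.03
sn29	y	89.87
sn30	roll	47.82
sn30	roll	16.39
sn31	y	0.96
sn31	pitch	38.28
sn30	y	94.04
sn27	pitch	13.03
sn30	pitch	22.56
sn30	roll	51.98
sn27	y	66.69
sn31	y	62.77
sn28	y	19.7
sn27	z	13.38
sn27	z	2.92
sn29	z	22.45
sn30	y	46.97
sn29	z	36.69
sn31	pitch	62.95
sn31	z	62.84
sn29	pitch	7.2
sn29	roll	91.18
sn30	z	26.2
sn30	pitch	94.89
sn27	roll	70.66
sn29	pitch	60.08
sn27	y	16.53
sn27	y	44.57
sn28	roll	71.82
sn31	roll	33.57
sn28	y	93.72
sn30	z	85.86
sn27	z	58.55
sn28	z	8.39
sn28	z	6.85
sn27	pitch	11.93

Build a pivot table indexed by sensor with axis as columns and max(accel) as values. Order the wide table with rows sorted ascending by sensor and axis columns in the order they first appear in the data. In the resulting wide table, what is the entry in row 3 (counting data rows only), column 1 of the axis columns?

With rows sorted ascending by sensor, row 3 is sensor=sn29. axis columns in first-appearance order: roll, y, z, pitch; column 1 is roll.
Long rows with sensor=sn29, axis=roll: max(29, 34.37, 91.18) = 91.18.

91.18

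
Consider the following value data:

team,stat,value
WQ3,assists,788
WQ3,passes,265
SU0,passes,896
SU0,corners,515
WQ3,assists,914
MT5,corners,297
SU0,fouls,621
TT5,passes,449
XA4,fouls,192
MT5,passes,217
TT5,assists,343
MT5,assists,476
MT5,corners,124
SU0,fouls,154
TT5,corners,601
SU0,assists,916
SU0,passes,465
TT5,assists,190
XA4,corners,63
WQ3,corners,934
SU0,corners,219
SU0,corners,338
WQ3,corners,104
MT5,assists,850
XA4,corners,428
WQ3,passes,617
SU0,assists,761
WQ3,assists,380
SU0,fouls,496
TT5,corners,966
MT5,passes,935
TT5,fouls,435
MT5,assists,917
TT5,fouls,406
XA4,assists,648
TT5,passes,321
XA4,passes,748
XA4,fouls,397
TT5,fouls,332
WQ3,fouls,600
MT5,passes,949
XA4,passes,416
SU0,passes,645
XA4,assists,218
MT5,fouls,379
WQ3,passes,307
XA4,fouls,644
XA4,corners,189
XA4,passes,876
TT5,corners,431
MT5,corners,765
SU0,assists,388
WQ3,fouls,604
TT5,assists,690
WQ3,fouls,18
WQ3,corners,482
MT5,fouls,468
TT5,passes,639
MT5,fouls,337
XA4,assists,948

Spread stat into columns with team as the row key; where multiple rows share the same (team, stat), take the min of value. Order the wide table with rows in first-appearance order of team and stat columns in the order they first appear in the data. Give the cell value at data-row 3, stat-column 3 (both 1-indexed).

With rows in first-appearance order of team, row 3 is team=MT5. stat columns in first-appearance order: assists, passes, corners, fouls; column 3 is corners.
Long rows with team=MT5, stat=corners: min(297, 124, 765) = 124.

124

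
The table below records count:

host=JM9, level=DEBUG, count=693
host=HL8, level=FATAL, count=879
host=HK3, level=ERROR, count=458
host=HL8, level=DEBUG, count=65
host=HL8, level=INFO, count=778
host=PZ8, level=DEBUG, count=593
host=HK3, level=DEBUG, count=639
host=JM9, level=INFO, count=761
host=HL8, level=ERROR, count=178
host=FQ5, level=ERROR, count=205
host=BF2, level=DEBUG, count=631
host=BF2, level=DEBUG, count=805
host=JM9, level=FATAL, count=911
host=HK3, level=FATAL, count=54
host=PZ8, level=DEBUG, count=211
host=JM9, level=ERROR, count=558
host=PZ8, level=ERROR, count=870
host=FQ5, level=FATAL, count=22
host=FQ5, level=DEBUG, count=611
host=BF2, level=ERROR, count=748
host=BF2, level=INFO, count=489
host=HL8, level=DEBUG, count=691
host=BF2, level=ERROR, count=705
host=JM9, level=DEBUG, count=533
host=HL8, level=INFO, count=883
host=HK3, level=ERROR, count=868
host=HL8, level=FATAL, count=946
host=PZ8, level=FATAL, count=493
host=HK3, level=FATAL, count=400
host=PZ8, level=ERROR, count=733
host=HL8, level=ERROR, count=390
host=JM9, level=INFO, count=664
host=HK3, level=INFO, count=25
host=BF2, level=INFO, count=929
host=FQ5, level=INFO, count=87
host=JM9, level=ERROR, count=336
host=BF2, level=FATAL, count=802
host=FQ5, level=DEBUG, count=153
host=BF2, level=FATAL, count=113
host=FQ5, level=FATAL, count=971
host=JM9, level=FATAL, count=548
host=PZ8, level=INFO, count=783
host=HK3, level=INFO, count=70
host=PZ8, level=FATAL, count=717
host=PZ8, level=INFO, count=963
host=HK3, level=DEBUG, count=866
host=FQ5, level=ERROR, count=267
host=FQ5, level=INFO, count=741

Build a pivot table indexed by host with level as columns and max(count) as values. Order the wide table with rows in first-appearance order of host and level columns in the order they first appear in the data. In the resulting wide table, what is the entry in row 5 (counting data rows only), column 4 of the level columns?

With rows in first-appearance order of host, row 5 is host=FQ5. level columns in first-appearance order: DEBUG, FATAL, ERROR, INFO; column 4 is INFO.
Long rows with host=FQ5, level=INFO: max(87, 741) = 741.

741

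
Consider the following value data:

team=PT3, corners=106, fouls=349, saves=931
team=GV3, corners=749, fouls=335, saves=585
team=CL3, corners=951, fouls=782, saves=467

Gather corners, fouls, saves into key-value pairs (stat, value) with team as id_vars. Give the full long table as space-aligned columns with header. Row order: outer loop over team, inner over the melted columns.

team  stat     value
PT3   corners  106  
PT3   fouls    349  
PT3   saves    931  
GV3   corners  749  
GV3   fouls    335  
GV3   saves    585  
CL3   corners  951  
CL3   fouls    782  
CL3   saves    467  

Each (team, column) pair becomes one row: 3 × 3 = 9 rows.
For example, (PT3, corners) → value=106.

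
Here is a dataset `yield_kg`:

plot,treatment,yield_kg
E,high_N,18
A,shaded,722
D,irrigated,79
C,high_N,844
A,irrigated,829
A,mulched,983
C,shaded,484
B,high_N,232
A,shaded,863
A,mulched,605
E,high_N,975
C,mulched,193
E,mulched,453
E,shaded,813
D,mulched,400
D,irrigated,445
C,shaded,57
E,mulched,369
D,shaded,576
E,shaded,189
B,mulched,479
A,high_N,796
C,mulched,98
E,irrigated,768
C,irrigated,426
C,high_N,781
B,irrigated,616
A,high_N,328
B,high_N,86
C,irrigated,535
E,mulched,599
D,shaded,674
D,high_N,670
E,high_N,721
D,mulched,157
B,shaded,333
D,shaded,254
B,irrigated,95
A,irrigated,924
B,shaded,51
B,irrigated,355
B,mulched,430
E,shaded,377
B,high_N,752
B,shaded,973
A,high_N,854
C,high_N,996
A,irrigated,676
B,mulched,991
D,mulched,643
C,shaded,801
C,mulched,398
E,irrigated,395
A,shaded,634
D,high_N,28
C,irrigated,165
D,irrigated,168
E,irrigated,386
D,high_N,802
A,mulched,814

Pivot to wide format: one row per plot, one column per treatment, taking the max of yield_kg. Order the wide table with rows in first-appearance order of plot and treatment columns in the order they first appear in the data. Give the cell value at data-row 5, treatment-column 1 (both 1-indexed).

With rows in first-appearance order of plot, row 5 is plot=B. treatment columns in first-appearance order: high_N, shaded, irrigated, mulched; column 1 is high_N.
Long rows with plot=B, treatment=high_N: max(232, 86, 752) = 752.

752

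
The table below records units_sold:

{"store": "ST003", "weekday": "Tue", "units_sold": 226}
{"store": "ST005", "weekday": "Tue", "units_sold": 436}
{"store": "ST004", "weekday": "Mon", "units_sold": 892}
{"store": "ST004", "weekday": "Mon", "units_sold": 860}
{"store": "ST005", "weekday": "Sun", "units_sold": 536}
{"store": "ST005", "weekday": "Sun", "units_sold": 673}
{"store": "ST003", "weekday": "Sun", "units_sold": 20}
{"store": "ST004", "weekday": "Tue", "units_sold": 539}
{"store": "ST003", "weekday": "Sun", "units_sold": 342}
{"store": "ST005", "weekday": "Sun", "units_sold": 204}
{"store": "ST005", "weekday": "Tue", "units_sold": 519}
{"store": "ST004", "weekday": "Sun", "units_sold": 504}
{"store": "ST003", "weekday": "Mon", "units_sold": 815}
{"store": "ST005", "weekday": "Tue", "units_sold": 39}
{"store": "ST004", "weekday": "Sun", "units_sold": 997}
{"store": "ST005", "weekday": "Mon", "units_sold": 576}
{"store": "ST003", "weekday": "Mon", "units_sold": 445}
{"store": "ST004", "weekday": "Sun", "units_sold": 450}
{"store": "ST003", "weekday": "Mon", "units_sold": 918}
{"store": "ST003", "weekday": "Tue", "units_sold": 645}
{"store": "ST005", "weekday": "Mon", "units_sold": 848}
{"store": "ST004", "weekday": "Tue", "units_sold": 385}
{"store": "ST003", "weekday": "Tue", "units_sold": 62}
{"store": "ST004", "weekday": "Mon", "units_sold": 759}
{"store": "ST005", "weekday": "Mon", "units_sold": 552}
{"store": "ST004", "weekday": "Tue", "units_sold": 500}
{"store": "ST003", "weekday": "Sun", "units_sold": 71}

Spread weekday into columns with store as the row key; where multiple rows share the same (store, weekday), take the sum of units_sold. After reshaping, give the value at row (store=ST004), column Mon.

2511

Rows with store=ST004 and weekday=Mon: units_sold values are 892, 860, 759.
892 + 860 + 759 = 2511.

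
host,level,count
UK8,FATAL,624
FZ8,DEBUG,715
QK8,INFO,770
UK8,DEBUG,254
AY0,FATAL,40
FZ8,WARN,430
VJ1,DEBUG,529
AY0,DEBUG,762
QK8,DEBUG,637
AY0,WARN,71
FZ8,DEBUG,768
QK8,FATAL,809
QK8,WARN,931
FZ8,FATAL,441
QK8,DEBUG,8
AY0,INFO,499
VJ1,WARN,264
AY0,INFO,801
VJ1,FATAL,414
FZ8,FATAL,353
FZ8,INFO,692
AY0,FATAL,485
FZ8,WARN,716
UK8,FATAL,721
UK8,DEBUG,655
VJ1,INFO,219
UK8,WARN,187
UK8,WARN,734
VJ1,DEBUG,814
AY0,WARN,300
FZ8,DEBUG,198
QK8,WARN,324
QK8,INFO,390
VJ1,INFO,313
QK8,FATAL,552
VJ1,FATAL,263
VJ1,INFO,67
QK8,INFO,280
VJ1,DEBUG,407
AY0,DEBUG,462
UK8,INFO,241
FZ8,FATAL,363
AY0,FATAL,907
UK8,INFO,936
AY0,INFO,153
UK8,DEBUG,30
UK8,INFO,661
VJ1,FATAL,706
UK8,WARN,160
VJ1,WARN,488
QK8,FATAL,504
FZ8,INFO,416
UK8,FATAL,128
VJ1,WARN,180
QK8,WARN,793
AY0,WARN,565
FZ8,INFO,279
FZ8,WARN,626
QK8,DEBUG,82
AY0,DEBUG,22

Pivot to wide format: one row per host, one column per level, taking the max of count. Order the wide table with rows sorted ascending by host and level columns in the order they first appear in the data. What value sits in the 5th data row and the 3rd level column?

313

With rows sorted ascending by host, row 5 is host=VJ1. level columns in first-appearance order: FATAL, DEBUG, INFO, WARN; column 3 is INFO.
Long rows with host=VJ1, level=INFO: max(219, 313, 67) = 313.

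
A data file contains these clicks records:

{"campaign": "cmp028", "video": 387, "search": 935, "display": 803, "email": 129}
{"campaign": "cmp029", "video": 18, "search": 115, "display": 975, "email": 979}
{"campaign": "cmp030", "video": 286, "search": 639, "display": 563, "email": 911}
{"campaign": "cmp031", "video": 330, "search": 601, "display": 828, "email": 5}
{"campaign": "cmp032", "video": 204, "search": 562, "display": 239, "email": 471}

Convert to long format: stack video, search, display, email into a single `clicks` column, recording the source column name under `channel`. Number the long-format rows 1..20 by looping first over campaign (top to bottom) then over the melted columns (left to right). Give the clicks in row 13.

20 rows total (5 × 4). Row 13: index ⌊(13-1)/4⌋ = 3 into campaign → cmp031; (13-1) mod 4 = 0 into the melted columns → video.
So row 13 is (cmp031, video, 330); clicks = 330.

330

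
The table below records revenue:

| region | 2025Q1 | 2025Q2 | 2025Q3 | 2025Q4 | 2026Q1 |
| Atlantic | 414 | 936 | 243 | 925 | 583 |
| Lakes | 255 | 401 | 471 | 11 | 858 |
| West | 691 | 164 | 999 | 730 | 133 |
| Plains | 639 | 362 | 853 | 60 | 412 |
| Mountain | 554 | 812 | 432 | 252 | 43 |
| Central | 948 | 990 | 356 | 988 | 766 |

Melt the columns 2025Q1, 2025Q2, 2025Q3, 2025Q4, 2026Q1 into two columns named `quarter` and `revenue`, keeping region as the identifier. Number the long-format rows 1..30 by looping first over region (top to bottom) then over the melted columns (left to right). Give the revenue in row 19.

30 rows total (6 × 5). Row 19: index ⌊(19-1)/5⌋ = 3 into region → Plains; (19-1) mod 5 = 3 into the melted columns → 2025Q4.
So row 19 is (Plains, 2025Q4, 60); revenue = 60.

60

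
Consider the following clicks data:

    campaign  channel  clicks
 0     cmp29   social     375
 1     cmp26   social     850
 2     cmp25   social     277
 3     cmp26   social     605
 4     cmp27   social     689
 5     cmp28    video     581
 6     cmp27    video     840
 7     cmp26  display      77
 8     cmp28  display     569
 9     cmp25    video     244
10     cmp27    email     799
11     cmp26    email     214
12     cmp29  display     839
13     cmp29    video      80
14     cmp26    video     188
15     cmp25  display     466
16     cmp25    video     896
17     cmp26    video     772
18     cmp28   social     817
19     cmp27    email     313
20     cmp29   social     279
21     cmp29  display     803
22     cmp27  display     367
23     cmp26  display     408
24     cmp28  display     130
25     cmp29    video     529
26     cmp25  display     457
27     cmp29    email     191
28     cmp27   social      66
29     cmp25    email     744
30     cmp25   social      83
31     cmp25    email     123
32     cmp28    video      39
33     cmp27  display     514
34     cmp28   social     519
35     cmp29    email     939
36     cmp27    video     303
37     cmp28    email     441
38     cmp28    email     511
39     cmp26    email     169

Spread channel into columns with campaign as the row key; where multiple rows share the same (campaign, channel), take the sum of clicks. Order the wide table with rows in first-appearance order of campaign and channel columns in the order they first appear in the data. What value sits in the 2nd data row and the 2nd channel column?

With rows in first-appearance order of campaign, row 2 is campaign=cmp26. channel columns in first-appearance order: social, video, display, email; column 2 is video.
Long rows with campaign=cmp26, channel=video: 188 + 772 = 960.

960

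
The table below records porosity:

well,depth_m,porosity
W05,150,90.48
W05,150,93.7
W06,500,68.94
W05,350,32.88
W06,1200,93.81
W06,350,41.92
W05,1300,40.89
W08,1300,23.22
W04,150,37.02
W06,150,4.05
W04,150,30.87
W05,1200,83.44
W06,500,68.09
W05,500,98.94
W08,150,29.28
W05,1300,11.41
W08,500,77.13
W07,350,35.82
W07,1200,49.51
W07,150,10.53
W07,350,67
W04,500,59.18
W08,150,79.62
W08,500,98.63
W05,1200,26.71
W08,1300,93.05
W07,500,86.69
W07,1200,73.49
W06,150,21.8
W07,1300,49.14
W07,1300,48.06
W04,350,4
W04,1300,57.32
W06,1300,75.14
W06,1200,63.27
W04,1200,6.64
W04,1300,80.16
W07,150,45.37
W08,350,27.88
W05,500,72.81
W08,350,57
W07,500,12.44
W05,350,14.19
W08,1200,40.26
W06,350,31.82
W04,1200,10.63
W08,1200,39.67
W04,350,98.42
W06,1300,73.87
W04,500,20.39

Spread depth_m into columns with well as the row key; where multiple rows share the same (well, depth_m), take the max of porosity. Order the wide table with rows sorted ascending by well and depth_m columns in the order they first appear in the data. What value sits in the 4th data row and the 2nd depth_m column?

86.69

With rows sorted ascending by well, row 4 is well=W07. depth_m columns in first-appearance order: 150, 500, 350, 1200, 1300; column 2 is 500.
Long rows with well=W07, depth_m=500: max(86.69, 12.44) = 86.69.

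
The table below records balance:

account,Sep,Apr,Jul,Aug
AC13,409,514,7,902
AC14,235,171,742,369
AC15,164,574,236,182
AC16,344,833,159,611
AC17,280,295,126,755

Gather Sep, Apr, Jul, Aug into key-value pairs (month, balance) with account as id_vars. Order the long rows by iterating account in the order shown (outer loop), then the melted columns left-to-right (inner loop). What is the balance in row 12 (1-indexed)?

20 rows total (5 × 4). Row 12: index ⌊(12-1)/4⌋ = 2 into account → AC15; (12-1) mod 4 = 3 into the melted columns → Aug.
So row 12 is (AC15, Aug, 182); balance = 182.

182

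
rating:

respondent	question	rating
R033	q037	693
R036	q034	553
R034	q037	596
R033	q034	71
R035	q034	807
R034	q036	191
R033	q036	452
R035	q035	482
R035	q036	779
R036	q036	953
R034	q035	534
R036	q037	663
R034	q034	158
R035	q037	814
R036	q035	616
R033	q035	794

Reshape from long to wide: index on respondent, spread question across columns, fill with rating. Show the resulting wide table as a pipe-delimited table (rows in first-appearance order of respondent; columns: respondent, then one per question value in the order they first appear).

| respondent | q037 | q034 | q036 | q035 |
| R033 | 693 | 71 | 452 | 794 |
| R036 | 663 | 553 | 953 | 616 |
| R034 | 596 | 158 | 191 | 534 |
| R035 | 814 | 807 | 779 | 482 |

Columns: respondent plus the 4 distinct question values (q037, q034, q036, q035).
For example, row R033 column q037 takes rating=693 from the long row (R033, q037).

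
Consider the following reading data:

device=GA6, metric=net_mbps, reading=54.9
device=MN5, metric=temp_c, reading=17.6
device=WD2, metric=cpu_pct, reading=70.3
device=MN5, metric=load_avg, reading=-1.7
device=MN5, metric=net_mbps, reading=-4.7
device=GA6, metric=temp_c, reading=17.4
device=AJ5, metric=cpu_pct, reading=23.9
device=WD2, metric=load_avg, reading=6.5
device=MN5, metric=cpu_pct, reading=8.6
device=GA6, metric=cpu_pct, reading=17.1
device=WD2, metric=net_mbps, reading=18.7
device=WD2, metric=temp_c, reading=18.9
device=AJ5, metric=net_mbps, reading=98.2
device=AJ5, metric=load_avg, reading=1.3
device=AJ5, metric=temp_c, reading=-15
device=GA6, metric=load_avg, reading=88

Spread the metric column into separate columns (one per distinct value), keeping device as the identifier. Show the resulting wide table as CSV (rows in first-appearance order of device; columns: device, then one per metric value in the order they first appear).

Columns: device plus the 4 distinct metric values (net_mbps, temp_c, cpu_pct, load_avg).
For example, row GA6 column net_mbps takes reading=54.9 from the long row (GA6, net_mbps).

device,net_mbps,temp_c,cpu_pct,load_avg
GA6,54.9,17.4,17.1,88
MN5,-4.7,17.6,8.6,-1.7
WD2,18.7,18.9,70.3,6.5
AJ5,98.2,-15,23.9,1.3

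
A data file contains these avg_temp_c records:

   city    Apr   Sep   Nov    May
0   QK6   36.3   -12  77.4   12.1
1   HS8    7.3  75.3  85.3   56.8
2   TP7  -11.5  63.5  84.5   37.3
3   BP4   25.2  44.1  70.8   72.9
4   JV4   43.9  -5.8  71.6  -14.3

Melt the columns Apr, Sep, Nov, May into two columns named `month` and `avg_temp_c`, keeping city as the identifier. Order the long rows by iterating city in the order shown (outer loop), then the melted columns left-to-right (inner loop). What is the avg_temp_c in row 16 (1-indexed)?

72.9

20 rows total (5 × 4). Row 16: index ⌊(16-1)/4⌋ = 3 into city → BP4; (16-1) mod 4 = 3 into the melted columns → May.
So row 16 is (BP4, May, 72.9); avg_temp_c = 72.9.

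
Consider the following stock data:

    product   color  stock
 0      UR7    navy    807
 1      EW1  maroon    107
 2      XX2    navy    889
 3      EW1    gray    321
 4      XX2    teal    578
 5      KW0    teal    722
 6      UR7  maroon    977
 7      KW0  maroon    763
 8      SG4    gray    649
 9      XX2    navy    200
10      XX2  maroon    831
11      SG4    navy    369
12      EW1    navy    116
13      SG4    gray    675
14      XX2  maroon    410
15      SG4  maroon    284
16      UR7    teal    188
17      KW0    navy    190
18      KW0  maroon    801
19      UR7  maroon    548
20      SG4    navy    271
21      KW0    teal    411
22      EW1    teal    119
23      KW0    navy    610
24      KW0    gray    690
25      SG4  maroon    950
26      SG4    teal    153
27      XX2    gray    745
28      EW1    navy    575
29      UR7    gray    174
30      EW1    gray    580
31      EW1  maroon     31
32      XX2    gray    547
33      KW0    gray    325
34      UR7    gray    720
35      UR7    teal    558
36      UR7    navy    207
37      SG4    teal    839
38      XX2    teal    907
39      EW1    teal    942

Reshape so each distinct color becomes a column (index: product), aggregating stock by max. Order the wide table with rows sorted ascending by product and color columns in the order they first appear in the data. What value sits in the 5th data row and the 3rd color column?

745

With rows sorted ascending by product, row 5 is product=XX2. color columns in first-appearance order: navy, maroon, gray, teal; column 3 is gray.
Long rows with product=XX2, color=gray: max(745, 547) = 745.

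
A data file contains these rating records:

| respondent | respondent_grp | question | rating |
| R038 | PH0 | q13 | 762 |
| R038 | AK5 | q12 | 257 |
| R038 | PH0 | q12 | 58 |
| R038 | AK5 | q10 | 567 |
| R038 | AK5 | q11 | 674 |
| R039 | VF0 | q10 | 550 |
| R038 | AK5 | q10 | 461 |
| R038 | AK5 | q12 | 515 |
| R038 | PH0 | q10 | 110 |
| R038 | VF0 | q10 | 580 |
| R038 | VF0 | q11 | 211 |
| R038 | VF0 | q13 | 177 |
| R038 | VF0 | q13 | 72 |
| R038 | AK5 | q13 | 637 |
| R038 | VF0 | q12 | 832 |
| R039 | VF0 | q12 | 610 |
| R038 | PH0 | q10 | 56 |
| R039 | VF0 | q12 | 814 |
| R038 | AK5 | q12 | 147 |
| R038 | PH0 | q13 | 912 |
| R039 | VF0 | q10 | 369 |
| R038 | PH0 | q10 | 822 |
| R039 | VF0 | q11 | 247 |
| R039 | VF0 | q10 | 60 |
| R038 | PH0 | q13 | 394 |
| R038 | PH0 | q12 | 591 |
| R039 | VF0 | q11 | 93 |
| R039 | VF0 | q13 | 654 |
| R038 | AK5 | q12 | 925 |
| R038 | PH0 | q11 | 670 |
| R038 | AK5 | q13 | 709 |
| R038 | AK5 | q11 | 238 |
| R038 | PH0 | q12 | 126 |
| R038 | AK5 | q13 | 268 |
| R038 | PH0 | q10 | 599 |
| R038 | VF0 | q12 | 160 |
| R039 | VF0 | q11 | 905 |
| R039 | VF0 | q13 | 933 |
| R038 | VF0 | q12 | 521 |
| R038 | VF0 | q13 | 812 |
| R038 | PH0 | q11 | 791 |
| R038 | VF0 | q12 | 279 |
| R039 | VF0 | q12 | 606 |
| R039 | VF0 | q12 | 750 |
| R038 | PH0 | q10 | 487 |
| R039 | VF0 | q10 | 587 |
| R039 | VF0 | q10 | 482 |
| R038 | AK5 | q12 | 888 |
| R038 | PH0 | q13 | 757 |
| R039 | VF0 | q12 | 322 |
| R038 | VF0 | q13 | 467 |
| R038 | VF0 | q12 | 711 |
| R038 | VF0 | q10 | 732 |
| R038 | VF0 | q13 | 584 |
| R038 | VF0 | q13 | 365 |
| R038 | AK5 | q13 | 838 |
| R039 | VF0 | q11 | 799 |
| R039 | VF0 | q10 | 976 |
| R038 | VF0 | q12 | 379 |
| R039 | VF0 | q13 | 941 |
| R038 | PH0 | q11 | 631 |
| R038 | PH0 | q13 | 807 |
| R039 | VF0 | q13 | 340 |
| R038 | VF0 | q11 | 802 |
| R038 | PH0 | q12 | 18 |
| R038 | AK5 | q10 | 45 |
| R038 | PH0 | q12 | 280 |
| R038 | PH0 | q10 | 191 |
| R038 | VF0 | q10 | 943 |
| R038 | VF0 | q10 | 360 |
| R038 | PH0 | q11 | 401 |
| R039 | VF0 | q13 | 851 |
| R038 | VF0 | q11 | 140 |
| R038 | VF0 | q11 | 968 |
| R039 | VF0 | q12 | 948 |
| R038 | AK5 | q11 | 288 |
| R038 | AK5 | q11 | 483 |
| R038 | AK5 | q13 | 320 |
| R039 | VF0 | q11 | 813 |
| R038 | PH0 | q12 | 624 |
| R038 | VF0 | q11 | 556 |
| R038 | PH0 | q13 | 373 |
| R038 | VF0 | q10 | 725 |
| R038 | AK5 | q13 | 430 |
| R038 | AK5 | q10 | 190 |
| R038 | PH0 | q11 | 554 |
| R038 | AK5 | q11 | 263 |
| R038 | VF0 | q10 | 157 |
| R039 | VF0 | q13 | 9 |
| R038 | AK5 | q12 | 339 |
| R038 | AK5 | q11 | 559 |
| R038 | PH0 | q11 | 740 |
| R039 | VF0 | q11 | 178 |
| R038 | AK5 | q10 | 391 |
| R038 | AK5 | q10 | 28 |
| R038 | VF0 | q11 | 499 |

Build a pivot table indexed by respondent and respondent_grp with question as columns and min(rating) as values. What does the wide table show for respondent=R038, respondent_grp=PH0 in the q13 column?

373

Rows with respondent=R038, respondent_grp=PH0 and question=q13: rating values are 762, 912, 394, 757, 807, 373.
min(762, 912, 394, 757, 807, 373) = 373.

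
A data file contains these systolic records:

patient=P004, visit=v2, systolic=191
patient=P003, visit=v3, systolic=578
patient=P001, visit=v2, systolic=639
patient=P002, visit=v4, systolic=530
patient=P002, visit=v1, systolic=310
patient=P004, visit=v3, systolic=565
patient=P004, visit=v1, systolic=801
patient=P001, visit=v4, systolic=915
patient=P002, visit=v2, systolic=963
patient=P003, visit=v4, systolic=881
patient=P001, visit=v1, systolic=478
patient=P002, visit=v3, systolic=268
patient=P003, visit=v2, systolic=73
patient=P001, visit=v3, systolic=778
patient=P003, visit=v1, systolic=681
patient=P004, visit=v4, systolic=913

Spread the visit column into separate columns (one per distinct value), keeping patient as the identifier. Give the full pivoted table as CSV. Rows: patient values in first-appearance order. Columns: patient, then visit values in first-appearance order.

patient,v2,v3,v4,v1
P004,191,565,913,801
P003,73,578,881,681
P001,639,778,915,478
P002,963,268,530,310

Columns: patient plus the 4 distinct visit values (v2, v3, v4, v1).
For example, row P004 column v2 takes systolic=191 from the long row (P004, v2).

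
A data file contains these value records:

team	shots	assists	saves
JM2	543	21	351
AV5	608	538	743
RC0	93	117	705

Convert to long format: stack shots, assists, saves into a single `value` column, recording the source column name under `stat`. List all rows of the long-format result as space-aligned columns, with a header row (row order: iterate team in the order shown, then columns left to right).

team  stat     value
JM2   shots    543  
JM2   assists  21   
JM2   saves    351  
AV5   shots    608  
AV5   assists  538  
AV5   saves    743  
RC0   shots    93   
RC0   assists  117  
RC0   saves    705  

Each (team, column) pair becomes one row: 3 × 3 = 9 rows.
For example, (JM2, shots) → value=543.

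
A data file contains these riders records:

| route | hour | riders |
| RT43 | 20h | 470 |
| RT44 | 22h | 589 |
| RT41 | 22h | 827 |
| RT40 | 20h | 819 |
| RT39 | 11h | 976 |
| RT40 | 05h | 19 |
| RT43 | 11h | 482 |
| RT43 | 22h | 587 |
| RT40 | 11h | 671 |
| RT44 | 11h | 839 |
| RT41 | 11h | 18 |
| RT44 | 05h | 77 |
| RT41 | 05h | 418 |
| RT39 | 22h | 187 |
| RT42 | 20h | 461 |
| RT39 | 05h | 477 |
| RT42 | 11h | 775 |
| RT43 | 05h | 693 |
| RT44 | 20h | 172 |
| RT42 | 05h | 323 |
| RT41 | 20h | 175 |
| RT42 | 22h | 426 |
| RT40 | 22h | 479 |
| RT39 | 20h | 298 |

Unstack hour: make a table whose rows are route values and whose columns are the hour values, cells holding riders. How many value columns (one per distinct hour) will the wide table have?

4

4 distinct hour values: 05h, 11h, 20h, 22h.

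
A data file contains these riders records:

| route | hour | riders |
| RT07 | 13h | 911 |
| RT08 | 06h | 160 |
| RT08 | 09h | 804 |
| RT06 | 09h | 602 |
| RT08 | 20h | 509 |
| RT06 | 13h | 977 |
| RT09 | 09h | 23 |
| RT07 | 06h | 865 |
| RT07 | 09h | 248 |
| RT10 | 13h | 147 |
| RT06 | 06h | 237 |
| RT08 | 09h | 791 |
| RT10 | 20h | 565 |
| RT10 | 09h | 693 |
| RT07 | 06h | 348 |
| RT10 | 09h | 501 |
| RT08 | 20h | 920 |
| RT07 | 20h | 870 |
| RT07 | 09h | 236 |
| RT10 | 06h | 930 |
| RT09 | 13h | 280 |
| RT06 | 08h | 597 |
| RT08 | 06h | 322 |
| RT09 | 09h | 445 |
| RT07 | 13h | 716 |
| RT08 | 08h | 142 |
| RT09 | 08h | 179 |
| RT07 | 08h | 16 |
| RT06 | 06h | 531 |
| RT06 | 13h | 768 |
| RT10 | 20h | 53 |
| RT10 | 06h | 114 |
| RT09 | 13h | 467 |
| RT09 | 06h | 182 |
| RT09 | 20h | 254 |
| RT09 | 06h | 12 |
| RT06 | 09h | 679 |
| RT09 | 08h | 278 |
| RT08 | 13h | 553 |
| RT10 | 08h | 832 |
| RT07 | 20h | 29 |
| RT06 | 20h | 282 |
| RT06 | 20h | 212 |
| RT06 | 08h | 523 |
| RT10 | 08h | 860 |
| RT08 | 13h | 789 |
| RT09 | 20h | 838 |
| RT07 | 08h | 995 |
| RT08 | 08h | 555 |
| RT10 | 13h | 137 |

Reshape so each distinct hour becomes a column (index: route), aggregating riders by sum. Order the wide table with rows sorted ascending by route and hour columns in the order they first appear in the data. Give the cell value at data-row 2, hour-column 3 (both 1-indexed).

484

With rows sorted ascending by route, row 2 is route=RT07. hour columns in first-appearance order: 13h, 06h, 09h, 20h, 08h; column 3 is 09h.
Long rows with route=RT07, hour=09h: 248 + 236 = 484.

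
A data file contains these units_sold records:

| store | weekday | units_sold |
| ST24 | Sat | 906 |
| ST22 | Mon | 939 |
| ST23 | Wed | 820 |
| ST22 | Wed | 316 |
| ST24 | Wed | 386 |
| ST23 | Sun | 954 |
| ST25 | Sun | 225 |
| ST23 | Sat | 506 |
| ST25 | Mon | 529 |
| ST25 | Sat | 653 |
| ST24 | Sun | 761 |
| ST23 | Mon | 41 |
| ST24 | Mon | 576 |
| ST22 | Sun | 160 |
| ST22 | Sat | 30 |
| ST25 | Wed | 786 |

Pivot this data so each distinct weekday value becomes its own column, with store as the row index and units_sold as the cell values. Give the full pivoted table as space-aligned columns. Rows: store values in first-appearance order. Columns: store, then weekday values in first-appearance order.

Columns: store plus the 4 distinct weekday values (Sat, Mon, Wed, Sun).
For example, row ST24 column Sat takes units_sold=906 from the long row (ST24, Sat).

store  Sat  Mon  Wed  Sun
ST24   906  576  386  761
ST22   30   939  316  160
ST23   506  41   820  954
ST25   653  529  786  225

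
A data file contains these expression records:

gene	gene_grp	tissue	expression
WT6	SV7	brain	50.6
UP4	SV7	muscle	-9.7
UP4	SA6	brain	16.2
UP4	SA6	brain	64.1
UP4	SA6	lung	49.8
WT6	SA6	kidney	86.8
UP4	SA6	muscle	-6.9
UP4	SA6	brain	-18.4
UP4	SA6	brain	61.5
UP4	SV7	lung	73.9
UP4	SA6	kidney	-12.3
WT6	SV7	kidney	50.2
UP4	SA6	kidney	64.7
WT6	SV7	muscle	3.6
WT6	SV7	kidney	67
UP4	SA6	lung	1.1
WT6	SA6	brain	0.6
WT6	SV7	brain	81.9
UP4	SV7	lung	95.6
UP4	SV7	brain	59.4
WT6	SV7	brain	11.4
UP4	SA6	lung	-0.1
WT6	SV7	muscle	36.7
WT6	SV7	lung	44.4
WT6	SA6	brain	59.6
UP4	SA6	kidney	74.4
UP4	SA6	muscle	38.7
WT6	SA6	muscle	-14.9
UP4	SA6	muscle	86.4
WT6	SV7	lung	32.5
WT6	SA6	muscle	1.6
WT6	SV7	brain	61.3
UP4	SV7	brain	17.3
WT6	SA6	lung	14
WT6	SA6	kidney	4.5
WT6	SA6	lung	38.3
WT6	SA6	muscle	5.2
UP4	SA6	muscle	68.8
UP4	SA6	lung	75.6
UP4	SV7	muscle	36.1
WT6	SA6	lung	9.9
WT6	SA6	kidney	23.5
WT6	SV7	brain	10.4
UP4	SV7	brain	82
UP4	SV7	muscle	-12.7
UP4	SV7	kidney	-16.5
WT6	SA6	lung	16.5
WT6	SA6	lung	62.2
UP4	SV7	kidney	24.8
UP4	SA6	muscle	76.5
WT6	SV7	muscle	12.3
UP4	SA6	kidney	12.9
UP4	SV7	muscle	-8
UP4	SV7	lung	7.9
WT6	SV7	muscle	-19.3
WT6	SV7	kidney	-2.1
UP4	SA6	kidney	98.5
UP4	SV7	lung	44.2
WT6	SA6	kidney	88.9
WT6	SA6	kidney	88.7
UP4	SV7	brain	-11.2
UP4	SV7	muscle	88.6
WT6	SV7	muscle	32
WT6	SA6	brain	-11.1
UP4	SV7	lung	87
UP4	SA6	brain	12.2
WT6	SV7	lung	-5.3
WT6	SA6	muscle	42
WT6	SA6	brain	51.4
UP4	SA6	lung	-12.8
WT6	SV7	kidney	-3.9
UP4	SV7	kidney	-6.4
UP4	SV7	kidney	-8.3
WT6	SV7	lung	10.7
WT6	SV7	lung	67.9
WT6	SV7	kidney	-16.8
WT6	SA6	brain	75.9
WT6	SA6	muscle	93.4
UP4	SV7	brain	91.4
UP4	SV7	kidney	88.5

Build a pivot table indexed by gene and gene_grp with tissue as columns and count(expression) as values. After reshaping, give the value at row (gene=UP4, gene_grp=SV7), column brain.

5

Rows with gene=UP4, gene_grp=SV7 and tissue=brain: expression values are 59.4, 17.3, 82, -11.2, 91.4.
5 rows match — count = 5.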